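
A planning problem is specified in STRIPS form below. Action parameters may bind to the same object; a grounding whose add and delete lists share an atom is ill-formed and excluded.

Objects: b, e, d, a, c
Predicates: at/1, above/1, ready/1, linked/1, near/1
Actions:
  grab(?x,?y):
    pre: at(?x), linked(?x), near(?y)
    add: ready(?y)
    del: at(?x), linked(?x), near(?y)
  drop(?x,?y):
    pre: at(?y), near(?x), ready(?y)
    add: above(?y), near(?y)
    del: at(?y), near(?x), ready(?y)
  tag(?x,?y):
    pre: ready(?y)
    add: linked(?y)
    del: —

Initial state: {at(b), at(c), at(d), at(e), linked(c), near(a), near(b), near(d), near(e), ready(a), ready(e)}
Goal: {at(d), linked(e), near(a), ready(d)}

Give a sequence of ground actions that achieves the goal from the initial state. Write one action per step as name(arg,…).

grab(c,d); tag(b,e)

1. grab(c,d)  →  {at(b), at(d), at(e), near(a), near(b), near(e), ready(a), ready(d), ready(e)}
2. tag(b,e)  →  {at(b), at(d), at(e), linked(e), near(a), near(b), near(e), ready(a), ready(d), ready(e)}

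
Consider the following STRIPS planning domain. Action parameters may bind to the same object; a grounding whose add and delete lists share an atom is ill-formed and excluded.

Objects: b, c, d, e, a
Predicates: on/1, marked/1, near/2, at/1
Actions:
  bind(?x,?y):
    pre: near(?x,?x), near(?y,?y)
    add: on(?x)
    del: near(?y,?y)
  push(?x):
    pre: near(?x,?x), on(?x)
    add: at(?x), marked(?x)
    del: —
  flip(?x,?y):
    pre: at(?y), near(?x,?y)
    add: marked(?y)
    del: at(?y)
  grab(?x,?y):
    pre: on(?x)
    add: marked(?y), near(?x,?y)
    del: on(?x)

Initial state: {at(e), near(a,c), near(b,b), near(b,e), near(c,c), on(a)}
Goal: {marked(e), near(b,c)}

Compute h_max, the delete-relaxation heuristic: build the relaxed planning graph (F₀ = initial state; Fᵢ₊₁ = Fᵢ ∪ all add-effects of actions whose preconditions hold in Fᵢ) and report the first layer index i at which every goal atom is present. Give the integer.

F0 = init (6 atoms)
F1 = F0 ∪ {marked(a), marked(b), marked(c), marked(d), marked(e), near(a,a), near(a,b), near(a,d), near(a,e), on(b), on(c)}  (17 atoms)
F2 = F1 ∪ {at(a), at(b), at(c), near(b,a), near(b,c), near(b,d), near(c,a), near(c,b), near(c,d), near(c,e)}  (27 atoms)
goal ⊆ F2  ⇒  h_max = 2

2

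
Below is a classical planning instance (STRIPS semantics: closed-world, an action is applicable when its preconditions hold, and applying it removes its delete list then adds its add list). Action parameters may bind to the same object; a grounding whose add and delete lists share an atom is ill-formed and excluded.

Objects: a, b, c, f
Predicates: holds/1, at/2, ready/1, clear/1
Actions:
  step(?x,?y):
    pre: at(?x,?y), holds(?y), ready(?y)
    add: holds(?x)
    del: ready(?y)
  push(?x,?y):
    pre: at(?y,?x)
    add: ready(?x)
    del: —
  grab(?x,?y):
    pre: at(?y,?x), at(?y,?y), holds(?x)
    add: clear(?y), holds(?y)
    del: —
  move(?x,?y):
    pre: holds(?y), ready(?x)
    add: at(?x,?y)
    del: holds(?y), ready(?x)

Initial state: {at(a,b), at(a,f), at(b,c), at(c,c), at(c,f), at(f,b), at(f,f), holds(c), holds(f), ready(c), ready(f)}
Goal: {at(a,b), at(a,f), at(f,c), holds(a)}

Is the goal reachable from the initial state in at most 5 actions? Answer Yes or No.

1. step(a,f)  →  {at(a,b), at(a,f), at(b,c), at(c,c), at(c,f), at(f,b), at(f,f), holds(a), holds(c), holds(f), ready(c)}
2. push(f,a)  →  {at(a,b), at(a,f), at(b,c), at(c,c), at(c,f), at(f,b), at(f,f), holds(a), holds(c), holds(f), ready(c), ready(f)}
3. move(f,c)  →  {at(a,b), at(a,f), at(b,c), at(c,c), at(c,f), at(f,b), at(f,c), at(f,f), holds(a), holds(f), ready(c)}
optimal plan length = 3; 3 ≤ 5

Yes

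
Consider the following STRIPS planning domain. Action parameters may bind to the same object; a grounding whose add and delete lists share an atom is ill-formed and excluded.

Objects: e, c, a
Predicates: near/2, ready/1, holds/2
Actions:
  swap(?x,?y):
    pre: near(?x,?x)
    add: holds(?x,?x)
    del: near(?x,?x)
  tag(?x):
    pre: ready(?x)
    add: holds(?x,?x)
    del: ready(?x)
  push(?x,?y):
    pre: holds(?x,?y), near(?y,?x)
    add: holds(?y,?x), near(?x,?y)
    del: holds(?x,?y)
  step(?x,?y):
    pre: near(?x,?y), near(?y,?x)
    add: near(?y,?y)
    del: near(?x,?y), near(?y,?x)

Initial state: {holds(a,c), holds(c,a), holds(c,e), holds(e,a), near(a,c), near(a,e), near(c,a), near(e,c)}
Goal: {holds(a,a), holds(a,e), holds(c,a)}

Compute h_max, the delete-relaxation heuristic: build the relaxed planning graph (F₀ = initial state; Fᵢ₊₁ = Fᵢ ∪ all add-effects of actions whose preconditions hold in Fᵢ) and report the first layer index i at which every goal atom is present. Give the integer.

F0 = init (8 atoms)
F1 = F0 ∪ {holds(a,e), holds(e,c), near(a,a), near(c,c), near(c,e), near(e,a)}  (14 atoms)
F2 = F1 ∪ {holds(a,a), holds(c,c), near(e,e)}  (17 atoms)
goal ⊆ F2  ⇒  h_max = 2

2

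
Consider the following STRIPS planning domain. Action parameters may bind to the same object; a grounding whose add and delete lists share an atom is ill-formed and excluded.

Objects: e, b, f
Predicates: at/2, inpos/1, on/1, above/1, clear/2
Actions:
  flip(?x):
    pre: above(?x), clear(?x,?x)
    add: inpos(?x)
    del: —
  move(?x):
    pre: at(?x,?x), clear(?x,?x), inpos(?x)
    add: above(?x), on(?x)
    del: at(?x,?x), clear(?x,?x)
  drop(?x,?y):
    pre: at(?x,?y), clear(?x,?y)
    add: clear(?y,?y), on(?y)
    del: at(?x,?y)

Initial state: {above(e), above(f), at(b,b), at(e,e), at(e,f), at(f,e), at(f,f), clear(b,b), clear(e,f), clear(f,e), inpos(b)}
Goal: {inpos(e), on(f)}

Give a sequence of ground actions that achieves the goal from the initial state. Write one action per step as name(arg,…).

1. drop(e,f)  →  {above(e), above(f), at(b,b), at(e,e), at(f,e), at(f,f), clear(b,b), clear(e,f), clear(f,e), clear(f,f), inpos(b), on(f)}
2. drop(f,e)  →  {above(e), above(f), at(b,b), at(e,e), at(f,f), clear(b,b), clear(e,e), clear(e,f), clear(f,e), clear(f,f), inpos(b), on(e), on(f)}
3. flip(e)  →  {above(e), above(f), at(b,b), at(e,e), at(f,f), clear(b,b), clear(e,e), clear(e,f), clear(f,e), clear(f,f), inpos(b), inpos(e), on(e), on(f)}

drop(e,f); drop(f,e); flip(e)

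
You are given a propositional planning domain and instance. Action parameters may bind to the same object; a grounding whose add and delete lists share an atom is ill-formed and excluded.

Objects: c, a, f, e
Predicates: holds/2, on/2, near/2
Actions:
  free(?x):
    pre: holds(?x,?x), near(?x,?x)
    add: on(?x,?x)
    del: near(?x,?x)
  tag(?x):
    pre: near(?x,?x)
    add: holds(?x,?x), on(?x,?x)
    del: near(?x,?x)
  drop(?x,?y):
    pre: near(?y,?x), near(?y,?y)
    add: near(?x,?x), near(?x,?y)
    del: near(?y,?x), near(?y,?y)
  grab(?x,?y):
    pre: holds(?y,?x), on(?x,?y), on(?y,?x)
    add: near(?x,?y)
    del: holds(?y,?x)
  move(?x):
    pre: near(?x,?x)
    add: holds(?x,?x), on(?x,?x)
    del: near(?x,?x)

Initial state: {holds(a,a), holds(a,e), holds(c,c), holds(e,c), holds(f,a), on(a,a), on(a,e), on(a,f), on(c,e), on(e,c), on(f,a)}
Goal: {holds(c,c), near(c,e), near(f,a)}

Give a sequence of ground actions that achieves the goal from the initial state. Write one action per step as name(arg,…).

grab(c,e); grab(a,a); grab(a,f); drop(f,a)

1. grab(c,e)  →  {holds(a,a), holds(a,e), holds(c,c), holds(f,a), near(c,e), on(a,a), on(a,e), on(a,f), on(c,e), on(e,c), on(f,a)}
2. grab(a,a)  →  {holds(a,e), holds(c,c), holds(f,a), near(a,a), near(c,e), on(a,a), on(a,e), on(a,f), on(c,e), on(e,c), on(f,a)}
3. grab(a,f)  →  {holds(a,e), holds(c,c), near(a,a), near(a,f), near(c,e), on(a,a), on(a,e), on(a,f), on(c,e), on(e,c), on(f,a)}
4. drop(f,a)  →  {holds(a,e), holds(c,c), near(c,e), near(f,a), near(f,f), on(a,a), on(a,e), on(a,f), on(c,e), on(e,c), on(f,a)}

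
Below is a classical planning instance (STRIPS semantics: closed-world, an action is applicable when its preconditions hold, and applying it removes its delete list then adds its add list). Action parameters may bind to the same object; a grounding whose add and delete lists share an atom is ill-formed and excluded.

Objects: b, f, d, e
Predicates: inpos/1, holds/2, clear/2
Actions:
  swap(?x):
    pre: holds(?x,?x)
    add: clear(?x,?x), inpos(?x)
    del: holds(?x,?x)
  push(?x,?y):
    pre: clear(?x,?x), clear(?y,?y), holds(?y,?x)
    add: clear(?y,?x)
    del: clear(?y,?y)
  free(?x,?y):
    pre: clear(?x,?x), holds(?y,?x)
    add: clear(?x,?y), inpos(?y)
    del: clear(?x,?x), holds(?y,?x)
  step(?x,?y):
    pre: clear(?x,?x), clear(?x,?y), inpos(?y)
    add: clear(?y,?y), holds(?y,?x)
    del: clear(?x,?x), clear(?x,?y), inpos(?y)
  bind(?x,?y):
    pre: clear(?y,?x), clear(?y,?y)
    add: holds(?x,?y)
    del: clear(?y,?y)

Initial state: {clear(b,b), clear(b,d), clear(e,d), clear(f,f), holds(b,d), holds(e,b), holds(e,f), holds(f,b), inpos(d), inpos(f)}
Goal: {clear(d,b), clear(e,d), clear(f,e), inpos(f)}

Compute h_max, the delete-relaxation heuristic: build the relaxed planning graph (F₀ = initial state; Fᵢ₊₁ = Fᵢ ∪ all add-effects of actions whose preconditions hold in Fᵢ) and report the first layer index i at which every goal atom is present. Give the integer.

F0 = init (10 atoms)
F1 = F0 ∪ {clear(b,e), clear(b,f), clear(d,d), clear(f,b), clear(f,e), holds(b,b), holds(d,b), holds(f,f), inpos(e)}  (19 atoms)
F2 = F1 ∪ {clear(d,b), clear(e,e), holds(b,f), holds(d,d), inpos(b)}  (24 atoms)
goal ⊆ F2  ⇒  h_max = 2

2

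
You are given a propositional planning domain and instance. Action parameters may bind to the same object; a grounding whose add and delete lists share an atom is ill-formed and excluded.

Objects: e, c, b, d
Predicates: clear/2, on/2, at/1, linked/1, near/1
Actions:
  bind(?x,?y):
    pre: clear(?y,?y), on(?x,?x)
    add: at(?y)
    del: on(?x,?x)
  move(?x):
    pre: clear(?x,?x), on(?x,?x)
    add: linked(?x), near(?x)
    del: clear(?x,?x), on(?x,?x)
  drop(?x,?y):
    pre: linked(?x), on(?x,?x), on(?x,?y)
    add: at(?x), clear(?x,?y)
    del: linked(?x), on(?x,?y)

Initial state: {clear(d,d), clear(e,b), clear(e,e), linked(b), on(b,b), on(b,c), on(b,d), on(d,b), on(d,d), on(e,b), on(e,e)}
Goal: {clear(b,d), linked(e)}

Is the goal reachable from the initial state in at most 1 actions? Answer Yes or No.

1. move(e)  →  {clear(d,d), clear(e,b), linked(b), linked(e), near(e), on(b,b), on(b,c), on(b,d), on(d,b), on(d,d), on(e,b)}
2. drop(b,d)  →  {at(b), clear(b,d), clear(d,d), clear(e,b), linked(e), near(e), on(b,b), on(b,c), on(d,b), on(d,d), on(e,b)}
optimal plan length = 2; 2 > 1

No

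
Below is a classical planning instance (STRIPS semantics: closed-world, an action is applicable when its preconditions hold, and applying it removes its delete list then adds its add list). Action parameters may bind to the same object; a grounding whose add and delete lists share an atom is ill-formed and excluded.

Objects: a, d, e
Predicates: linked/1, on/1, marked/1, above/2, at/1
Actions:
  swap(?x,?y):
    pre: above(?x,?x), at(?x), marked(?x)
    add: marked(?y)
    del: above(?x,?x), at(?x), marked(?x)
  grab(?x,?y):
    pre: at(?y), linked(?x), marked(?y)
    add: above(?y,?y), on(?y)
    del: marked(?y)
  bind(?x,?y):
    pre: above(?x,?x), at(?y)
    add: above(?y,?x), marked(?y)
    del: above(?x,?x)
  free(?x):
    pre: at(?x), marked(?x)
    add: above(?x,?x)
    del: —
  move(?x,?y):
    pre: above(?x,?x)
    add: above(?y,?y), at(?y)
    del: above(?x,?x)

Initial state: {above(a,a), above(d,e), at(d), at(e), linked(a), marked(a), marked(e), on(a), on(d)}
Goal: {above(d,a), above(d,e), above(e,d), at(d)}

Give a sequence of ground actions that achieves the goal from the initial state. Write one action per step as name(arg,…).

bind(a,d); grab(a,d); bind(d,e)

1. bind(a,d)  →  {above(d,a), above(d,e), at(d), at(e), linked(a), marked(a), marked(d), marked(e), on(a), on(d)}
2. grab(a,d)  →  {above(d,a), above(d,d), above(d,e), at(d), at(e), linked(a), marked(a), marked(e), on(a), on(d)}
3. bind(d,e)  →  {above(d,a), above(d,e), above(e,d), at(d), at(e), linked(a), marked(a), marked(e), on(a), on(d)}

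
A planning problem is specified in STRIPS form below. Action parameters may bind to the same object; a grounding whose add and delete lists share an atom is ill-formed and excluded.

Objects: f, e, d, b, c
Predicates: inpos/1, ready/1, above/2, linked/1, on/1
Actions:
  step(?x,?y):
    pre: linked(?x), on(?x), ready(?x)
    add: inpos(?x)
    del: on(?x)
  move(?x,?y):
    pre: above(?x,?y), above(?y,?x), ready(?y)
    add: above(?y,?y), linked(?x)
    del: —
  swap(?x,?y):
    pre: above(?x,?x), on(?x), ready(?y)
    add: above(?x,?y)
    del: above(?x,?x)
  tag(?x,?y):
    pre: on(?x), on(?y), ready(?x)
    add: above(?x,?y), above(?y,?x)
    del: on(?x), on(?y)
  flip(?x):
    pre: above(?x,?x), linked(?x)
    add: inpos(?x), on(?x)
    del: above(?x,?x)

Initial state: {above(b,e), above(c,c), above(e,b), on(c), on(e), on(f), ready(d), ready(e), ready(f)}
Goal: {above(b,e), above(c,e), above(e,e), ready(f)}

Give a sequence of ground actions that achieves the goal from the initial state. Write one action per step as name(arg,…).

move(b,e); swap(c,e)

1. move(b,e)  →  {above(b,e), above(c,c), above(e,b), above(e,e), linked(b), on(c), on(e), on(f), ready(d), ready(e), ready(f)}
2. swap(c,e)  →  {above(b,e), above(c,e), above(e,b), above(e,e), linked(b), on(c), on(e), on(f), ready(d), ready(e), ready(f)}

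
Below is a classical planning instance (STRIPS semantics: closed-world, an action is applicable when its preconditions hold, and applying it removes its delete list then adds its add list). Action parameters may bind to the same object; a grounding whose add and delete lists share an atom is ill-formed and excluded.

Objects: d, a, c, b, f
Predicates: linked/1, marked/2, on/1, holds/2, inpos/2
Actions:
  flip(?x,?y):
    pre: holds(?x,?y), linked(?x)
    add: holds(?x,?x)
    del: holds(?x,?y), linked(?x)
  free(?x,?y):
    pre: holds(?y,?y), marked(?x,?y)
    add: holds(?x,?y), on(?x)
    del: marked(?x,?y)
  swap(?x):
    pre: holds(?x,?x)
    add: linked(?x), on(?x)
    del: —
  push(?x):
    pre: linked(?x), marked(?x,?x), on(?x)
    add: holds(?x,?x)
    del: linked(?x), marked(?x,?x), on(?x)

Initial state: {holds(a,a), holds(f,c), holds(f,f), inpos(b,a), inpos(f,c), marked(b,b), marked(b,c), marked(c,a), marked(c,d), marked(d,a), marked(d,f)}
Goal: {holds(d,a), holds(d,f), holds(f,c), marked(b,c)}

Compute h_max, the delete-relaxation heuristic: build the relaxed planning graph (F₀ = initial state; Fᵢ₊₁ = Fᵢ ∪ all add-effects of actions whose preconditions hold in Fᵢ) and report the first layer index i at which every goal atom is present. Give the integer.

1

F0 = init (11 atoms)
F1 = F0 ∪ {holds(c,a), holds(d,a), holds(d,f), linked(a), linked(f), on(a), on(c), on(d), on(f)}  (20 atoms)
goal ⊆ F1  ⇒  h_max = 1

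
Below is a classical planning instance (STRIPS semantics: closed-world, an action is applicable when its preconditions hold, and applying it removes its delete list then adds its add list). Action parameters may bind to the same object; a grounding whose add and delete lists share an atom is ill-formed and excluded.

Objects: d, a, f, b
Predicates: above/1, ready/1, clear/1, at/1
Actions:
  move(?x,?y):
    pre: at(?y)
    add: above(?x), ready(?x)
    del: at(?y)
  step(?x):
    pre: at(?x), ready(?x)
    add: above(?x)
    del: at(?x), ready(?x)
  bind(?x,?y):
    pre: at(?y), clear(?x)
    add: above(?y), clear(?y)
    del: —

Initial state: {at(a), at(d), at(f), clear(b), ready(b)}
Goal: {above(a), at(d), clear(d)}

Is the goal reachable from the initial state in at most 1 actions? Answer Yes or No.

No

1. move(a,a)  →  {above(a), at(d), at(f), clear(b), ready(a), ready(b)}
2. bind(b,d)  →  {above(a), above(d), at(d), at(f), clear(b), clear(d), ready(a), ready(b)}
optimal plan length = 2; 2 > 1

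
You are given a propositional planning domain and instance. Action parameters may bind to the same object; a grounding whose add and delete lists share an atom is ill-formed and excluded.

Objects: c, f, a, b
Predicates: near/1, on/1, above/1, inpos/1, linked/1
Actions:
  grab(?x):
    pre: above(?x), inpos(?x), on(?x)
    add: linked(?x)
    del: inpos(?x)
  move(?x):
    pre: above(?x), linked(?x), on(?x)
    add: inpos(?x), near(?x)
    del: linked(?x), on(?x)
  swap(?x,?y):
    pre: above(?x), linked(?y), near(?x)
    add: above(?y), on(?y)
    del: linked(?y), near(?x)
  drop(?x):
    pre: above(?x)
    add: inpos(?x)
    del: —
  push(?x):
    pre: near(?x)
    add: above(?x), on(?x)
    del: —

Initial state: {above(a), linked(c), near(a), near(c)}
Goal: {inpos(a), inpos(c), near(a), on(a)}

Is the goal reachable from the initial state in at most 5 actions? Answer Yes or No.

Yes

1. drop(a)  →  {above(a), inpos(a), linked(c), near(a), near(c)}
2. push(c)  →  {above(a), above(c), inpos(a), linked(c), near(a), near(c), on(c)}
3. move(c)  →  {above(a), above(c), inpos(a), inpos(c), near(a), near(c)}
4. push(a)  →  {above(a), above(c), inpos(a), inpos(c), near(a), near(c), on(a)}
optimal plan length = 4; 4 ≤ 5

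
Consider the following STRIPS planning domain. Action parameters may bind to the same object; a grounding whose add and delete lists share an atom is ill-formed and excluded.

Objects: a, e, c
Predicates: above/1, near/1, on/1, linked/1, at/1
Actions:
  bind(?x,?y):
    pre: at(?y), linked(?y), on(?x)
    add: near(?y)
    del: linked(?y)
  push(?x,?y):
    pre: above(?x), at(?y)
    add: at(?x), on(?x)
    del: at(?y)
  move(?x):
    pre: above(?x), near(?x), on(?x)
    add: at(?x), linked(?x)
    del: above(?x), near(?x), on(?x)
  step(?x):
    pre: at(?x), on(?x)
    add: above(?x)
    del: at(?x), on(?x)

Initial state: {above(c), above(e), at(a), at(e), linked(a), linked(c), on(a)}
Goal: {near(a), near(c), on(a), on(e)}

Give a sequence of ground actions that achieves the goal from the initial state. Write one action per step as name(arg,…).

1. bind(a,a)  →  {above(c), above(e), at(a), at(e), linked(c), near(a), on(a)}
2. push(e,a)  →  {above(c), above(e), at(e), linked(c), near(a), on(a), on(e)}
3. push(c,e)  →  {above(c), above(e), at(c), linked(c), near(a), on(a), on(c), on(e)}
4. bind(a,c)  →  {above(c), above(e), at(c), near(a), near(c), on(a), on(c), on(e)}

bind(a,a); push(e,a); push(c,e); bind(a,c)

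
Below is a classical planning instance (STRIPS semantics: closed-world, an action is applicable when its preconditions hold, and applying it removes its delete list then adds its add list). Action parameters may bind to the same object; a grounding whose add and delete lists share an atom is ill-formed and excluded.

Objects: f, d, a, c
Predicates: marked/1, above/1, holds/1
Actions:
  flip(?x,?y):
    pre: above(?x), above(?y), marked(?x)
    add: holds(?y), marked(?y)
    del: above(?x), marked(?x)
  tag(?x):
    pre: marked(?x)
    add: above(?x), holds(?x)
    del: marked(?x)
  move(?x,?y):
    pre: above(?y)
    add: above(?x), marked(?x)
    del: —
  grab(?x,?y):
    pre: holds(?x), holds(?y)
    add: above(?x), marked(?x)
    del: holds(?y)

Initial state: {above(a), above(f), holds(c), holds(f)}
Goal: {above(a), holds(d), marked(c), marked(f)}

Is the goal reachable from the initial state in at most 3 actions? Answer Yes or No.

1. move(f,f)  →  {above(a), above(f), holds(c), holds(f), marked(f)}
2. move(d,f)  →  {above(a), above(d), above(f), holds(c), holds(f), marked(d), marked(f)}
3. tag(d)  →  {above(a), above(d), above(f), holds(c), holds(d), holds(f), marked(f)}
4. move(c,f)  →  {above(a), above(c), above(d), above(f), holds(c), holds(d), holds(f), marked(c), marked(f)}
optimal plan length = 4; 4 > 3

No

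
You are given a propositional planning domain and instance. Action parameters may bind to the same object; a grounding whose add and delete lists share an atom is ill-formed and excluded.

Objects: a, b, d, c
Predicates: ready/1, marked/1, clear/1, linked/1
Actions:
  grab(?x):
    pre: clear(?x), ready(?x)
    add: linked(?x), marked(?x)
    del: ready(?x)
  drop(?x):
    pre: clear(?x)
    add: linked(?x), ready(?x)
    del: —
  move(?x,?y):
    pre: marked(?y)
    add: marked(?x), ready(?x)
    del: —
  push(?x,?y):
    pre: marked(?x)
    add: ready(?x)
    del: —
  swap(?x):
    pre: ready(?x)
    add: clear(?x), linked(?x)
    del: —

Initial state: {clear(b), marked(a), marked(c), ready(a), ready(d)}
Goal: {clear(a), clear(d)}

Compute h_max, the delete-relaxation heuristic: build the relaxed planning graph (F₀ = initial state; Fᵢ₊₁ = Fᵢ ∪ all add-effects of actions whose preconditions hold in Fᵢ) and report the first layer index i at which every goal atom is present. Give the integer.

F0 = init (5 atoms)
F1 = F0 ∪ {clear(a), clear(d), linked(a), linked(b), linked(d), marked(b), marked(d), ready(b), ready(c)}  (14 atoms)
goal ⊆ F1  ⇒  h_max = 1

1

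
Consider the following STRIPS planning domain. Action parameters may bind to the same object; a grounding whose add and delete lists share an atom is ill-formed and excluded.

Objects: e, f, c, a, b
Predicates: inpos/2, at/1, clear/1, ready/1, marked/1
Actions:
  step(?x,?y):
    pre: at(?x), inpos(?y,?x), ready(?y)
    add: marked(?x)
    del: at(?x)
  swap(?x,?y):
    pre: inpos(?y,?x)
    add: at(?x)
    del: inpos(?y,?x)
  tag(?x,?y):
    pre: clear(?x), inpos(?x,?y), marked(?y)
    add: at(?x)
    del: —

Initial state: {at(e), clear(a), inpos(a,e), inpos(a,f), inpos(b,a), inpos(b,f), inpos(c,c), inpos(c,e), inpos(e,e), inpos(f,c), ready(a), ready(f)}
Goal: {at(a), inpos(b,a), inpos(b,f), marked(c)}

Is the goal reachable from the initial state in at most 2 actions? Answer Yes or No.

1. step(e,a)  →  {clear(a), inpos(a,e), inpos(a,f), inpos(b,a), inpos(b,f), inpos(c,c), inpos(c,e), inpos(e,e), inpos(f,c), marked(e), ready(a), ready(f)}
2. swap(c,c)  →  {at(c), clear(a), inpos(a,e), inpos(a,f), inpos(b,a), inpos(b,f), inpos(c,e), inpos(e,e), inpos(f,c), marked(e), ready(a), ready(f)}
3. step(c,f)  →  {clear(a), inpos(a,e), inpos(a,f), inpos(b,a), inpos(b,f), inpos(c,e), inpos(e,e), inpos(f,c), marked(c), marked(e), ready(a), ready(f)}
4. tag(a,e)  →  {at(a), clear(a), inpos(a,e), inpos(a,f), inpos(b,a), inpos(b,f), inpos(c,e), inpos(e,e), inpos(f,c), marked(c), marked(e), ready(a), ready(f)}
optimal plan length = 4; 4 > 2

No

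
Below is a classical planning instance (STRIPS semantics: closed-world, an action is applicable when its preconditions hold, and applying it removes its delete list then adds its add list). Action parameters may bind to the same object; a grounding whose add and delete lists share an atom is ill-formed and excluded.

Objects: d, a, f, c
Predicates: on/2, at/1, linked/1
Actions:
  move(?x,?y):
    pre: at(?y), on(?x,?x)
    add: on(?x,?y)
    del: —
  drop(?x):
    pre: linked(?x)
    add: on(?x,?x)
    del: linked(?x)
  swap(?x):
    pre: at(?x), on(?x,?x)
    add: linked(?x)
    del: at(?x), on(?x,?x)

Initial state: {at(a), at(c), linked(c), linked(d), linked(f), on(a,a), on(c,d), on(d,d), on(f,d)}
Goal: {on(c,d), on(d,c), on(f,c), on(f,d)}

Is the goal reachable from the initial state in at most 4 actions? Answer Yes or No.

Yes

1. move(d,c)  →  {at(a), at(c), linked(c), linked(d), linked(f), on(a,a), on(c,d), on(d,c), on(d,d), on(f,d)}
2. drop(f)  →  {at(a), at(c), linked(c), linked(d), on(a,a), on(c,d), on(d,c), on(d,d), on(f,d), on(f,f)}
3. move(f,c)  →  {at(a), at(c), linked(c), linked(d), on(a,a), on(c,d), on(d,c), on(d,d), on(f,c), on(f,d), on(f,f)}
optimal plan length = 3; 3 ≤ 4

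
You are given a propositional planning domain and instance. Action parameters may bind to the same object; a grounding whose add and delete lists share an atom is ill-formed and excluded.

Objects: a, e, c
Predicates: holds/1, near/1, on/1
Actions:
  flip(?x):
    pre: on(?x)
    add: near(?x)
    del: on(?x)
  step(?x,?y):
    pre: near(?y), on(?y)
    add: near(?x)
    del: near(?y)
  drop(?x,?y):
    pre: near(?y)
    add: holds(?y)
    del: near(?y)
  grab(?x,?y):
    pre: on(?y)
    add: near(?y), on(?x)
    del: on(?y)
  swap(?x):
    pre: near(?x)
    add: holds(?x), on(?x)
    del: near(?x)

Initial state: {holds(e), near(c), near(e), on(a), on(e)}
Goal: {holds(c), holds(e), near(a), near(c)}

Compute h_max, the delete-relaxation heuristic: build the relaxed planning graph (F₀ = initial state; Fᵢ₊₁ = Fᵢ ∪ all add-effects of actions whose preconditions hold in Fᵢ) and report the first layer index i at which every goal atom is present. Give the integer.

F0 = init (5 atoms)
F1 = F0 ∪ {holds(c), near(a), on(c)}  (8 atoms)
goal ⊆ F1  ⇒  h_max = 1

1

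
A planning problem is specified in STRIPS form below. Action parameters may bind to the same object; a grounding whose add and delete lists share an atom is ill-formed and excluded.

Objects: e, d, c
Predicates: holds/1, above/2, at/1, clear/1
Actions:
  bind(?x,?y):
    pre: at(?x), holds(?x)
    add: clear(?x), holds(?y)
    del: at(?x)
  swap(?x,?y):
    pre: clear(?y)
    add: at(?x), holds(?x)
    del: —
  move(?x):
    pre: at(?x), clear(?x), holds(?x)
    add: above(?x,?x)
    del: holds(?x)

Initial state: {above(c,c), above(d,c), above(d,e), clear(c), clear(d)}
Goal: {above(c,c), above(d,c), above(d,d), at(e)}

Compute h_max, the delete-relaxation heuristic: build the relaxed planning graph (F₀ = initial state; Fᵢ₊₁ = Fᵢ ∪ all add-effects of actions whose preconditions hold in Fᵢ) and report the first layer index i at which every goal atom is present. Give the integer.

2

F0 = init (5 atoms)
F1 = F0 ∪ {at(c), at(d), at(e), holds(c), holds(d), holds(e)}  (11 atoms)
F2 = F1 ∪ {above(d,d), clear(e)}  (13 atoms)
goal ⊆ F2  ⇒  h_max = 2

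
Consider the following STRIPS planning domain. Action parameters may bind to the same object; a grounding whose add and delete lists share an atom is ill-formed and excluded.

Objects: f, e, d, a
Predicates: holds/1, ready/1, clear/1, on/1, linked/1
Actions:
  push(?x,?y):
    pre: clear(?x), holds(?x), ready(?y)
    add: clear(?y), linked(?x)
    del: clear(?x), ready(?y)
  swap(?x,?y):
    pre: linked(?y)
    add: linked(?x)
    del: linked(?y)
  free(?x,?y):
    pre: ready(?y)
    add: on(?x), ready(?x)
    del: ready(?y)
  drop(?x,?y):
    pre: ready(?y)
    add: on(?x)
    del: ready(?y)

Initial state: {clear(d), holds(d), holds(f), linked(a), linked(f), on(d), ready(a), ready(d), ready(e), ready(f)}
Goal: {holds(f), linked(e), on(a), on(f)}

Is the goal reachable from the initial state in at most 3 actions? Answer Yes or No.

Yes

1. swap(e,f)  →  {clear(d), holds(d), holds(f), linked(a), linked(e), on(d), ready(a), ready(d), ready(e), ready(f)}
2. free(f,e)  →  {clear(d), holds(d), holds(f), linked(a), linked(e), on(d), on(f), ready(a), ready(d), ready(f)}
3. free(a,f)  →  {clear(d), holds(d), holds(f), linked(a), linked(e), on(a), on(d), on(f), ready(a), ready(d)}
optimal plan length = 3; 3 ≤ 3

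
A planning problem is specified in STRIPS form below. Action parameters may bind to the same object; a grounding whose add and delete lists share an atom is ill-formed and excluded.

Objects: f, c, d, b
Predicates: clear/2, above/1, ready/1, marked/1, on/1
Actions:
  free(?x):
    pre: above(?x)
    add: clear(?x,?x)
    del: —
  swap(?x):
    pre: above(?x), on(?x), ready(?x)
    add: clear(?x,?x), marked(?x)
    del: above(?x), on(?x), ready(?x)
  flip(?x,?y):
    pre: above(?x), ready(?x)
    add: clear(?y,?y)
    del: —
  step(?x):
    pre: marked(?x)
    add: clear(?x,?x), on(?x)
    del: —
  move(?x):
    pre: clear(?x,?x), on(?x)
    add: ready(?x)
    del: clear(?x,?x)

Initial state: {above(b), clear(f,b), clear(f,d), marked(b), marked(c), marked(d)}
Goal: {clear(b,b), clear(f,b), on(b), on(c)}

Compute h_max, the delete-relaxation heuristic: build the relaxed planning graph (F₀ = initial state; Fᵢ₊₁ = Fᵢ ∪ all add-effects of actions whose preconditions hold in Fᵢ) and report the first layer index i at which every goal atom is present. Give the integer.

F0 = init (6 atoms)
F1 = F0 ∪ {clear(b,b), clear(c,c), clear(d,d), on(b), on(c), on(d)}  (12 atoms)
goal ⊆ F1  ⇒  h_max = 1

1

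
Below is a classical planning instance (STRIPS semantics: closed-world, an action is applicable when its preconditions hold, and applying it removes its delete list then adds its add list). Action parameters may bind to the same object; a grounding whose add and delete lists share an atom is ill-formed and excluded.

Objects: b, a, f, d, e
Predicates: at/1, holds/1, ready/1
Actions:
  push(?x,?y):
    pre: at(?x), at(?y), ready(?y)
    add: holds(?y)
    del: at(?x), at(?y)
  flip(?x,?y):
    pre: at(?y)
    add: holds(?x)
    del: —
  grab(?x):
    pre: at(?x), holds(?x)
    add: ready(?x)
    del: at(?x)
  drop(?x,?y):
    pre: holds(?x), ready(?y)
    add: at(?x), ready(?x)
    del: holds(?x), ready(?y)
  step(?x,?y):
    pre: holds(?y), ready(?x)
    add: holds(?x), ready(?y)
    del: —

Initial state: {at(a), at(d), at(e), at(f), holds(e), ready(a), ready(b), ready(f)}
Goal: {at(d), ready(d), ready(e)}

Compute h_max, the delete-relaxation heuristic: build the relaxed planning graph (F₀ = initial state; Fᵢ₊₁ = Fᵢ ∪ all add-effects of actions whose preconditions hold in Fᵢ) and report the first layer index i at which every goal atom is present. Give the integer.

F0 = init (8 atoms)
F1 = F0 ∪ {holds(a), holds(b), holds(d), holds(f), ready(e)}  (13 atoms)
F2 = F1 ∪ {at(b), ready(d)}  (15 atoms)
goal ⊆ F2  ⇒  h_max = 2

2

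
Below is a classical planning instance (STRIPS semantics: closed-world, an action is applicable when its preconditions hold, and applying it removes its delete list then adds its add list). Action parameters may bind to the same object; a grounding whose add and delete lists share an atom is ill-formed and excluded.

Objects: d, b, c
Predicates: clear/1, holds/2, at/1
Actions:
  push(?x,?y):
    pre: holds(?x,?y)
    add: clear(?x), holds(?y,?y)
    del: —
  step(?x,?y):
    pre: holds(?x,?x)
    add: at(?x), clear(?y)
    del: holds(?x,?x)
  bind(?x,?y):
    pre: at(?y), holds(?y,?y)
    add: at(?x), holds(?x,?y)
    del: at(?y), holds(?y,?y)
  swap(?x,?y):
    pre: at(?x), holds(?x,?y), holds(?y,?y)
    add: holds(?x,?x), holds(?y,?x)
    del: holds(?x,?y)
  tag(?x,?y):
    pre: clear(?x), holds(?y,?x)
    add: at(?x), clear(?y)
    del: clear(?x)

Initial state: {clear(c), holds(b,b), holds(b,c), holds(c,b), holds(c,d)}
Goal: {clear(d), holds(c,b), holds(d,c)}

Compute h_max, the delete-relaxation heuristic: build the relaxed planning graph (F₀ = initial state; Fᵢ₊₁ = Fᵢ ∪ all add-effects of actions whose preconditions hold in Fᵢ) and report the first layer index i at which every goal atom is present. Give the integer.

F0 = init (5 atoms)
F1 = F0 ∪ {at(b), at(c), clear(b), clear(d), holds(c,c), holds(d,d)}  (11 atoms)
F2 = F1 ∪ {at(d), holds(d,b), holds(d,c)}  (14 atoms)
goal ⊆ F2  ⇒  h_max = 2

2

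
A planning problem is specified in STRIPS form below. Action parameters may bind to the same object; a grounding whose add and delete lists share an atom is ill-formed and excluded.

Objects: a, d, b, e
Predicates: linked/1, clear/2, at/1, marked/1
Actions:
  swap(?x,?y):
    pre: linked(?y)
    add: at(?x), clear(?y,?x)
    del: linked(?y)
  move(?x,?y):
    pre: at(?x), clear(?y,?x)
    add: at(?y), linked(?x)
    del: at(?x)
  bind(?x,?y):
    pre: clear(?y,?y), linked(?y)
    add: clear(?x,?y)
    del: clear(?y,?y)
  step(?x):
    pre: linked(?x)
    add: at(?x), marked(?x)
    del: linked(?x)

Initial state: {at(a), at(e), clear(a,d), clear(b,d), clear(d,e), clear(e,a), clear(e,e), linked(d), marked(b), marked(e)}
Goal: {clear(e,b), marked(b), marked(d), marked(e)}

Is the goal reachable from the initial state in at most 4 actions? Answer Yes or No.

Yes

1. move(e,d)  →  {at(a), at(d), clear(a,d), clear(b,d), clear(d,e), clear(e,a), clear(e,e), linked(d), linked(e), marked(b), marked(e)}
2. swap(b,e)  →  {at(a), at(b), at(d), clear(a,d), clear(b,d), clear(d,e), clear(e,a), clear(e,b), clear(e,e), linked(d), marked(b), marked(e)}
3. step(d)  →  {at(a), at(b), at(d), clear(a,d), clear(b,d), clear(d,e), clear(e,a), clear(e,b), clear(e,e), marked(b), marked(d), marked(e)}
optimal plan length = 3; 3 ≤ 4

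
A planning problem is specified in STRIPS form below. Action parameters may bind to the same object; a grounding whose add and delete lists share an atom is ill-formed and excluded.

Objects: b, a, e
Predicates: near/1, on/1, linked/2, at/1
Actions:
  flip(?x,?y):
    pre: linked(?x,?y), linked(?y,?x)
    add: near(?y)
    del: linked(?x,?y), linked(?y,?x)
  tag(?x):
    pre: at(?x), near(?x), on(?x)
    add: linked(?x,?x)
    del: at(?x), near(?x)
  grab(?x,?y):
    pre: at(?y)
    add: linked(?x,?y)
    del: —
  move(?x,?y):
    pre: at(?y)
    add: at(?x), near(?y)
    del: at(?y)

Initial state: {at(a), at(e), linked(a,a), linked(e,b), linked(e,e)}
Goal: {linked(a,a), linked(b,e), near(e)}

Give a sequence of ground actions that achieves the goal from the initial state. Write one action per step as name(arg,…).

1. flip(e,e)  →  {at(a), at(e), linked(a,a), linked(e,b), near(e)}
2. grab(b,e)  →  {at(a), at(e), linked(a,a), linked(b,e), linked(e,b), near(e)}

flip(e,e); grab(b,e)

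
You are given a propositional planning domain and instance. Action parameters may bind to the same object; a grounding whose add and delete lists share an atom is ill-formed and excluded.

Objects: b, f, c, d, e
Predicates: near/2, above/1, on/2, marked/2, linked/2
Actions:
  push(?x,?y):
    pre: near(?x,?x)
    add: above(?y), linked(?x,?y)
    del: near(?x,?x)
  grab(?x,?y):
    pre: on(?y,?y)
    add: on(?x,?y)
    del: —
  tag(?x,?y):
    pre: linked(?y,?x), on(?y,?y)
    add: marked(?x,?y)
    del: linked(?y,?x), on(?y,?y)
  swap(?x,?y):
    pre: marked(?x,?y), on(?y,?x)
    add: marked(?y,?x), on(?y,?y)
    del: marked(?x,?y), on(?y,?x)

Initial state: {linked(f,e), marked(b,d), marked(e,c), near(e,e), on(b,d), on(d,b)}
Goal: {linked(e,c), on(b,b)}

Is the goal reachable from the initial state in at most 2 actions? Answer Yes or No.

No

1. push(e,c)  →  {above(c), linked(e,c), linked(f,e), marked(b,d), marked(e,c), on(b,d), on(d,b)}
2. swap(b,d)  →  {above(c), linked(e,c), linked(f,e), marked(d,b), marked(e,c), on(b,d), on(d,d)}
3. swap(d,b)  →  {above(c), linked(e,c), linked(f,e), marked(b,d), marked(e,c), on(b,b), on(d,d)}
optimal plan length = 3; 3 > 2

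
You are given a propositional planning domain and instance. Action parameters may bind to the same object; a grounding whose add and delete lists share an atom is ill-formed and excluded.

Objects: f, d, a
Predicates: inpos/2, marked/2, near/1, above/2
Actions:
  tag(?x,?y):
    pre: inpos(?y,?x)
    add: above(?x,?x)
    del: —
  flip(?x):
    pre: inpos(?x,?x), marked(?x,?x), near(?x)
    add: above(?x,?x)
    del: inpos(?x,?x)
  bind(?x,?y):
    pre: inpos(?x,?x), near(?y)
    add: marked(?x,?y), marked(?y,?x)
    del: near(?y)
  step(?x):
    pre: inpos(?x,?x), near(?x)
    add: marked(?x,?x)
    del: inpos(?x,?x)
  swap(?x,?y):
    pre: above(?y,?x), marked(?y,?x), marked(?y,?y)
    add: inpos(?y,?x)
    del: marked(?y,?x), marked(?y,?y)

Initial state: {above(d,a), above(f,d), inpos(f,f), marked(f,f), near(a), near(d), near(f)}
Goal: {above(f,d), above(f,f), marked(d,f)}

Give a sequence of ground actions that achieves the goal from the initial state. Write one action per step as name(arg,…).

tag(f,f); bind(f,d)

1. tag(f,f)  →  {above(d,a), above(f,d), above(f,f), inpos(f,f), marked(f,f), near(a), near(d), near(f)}
2. bind(f,d)  →  {above(d,a), above(f,d), above(f,f), inpos(f,f), marked(d,f), marked(f,d), marked(f,f), near(a), near(f)}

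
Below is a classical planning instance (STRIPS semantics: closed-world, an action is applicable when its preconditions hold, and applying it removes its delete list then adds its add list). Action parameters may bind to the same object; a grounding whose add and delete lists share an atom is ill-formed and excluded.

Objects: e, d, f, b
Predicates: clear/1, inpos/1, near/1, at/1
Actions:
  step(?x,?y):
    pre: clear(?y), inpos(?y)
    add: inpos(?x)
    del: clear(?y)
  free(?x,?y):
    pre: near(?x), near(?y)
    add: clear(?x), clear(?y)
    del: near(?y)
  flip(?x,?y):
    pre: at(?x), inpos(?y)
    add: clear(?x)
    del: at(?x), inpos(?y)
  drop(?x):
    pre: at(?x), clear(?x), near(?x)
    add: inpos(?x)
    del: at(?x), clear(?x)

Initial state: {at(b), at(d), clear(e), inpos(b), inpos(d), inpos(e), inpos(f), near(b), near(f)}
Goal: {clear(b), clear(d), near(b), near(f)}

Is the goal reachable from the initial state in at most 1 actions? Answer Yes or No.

No

1. flip(d,e)  →  {at(b), clear(d), clear(e), inpos(b), inpos(d), inpos(f), near(b), near(f)}
2. flip(b,d)  →  {clear(b), clear(d), clear(e), inpos(b), inpos(f), near(b), near(f)}
optimal plan length = 2; 2 > 1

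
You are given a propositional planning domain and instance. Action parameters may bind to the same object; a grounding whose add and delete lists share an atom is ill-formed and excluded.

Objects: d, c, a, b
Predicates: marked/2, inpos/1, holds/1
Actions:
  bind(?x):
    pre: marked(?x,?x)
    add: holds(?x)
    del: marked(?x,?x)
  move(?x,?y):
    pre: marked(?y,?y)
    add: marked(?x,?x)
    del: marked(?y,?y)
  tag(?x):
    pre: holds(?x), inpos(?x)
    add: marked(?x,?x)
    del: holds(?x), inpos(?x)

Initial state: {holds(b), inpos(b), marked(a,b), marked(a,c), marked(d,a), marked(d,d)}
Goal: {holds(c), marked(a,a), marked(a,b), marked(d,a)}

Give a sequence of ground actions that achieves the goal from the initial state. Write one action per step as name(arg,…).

move(c,d); bind(c); tag(b); move(a,b)

1. move(c,d)  →  {holds(b), inpos(b), marked(a,b), marked(a,c), marked(c,c), marked(d,a)}
2. bind(c)  →  {holds(b), holds(c), inpos(b), marked(a,b), marked(a,c), marked(d,a)}
3. tag(b)  →  {holds(c), marked(a,b), marked(a,c), marked(b,b), marked(d,a)}
4. move(a,b)  →  {holds(c), marked(a,a), marked(a,b), marked(a,c), marked(d,a)}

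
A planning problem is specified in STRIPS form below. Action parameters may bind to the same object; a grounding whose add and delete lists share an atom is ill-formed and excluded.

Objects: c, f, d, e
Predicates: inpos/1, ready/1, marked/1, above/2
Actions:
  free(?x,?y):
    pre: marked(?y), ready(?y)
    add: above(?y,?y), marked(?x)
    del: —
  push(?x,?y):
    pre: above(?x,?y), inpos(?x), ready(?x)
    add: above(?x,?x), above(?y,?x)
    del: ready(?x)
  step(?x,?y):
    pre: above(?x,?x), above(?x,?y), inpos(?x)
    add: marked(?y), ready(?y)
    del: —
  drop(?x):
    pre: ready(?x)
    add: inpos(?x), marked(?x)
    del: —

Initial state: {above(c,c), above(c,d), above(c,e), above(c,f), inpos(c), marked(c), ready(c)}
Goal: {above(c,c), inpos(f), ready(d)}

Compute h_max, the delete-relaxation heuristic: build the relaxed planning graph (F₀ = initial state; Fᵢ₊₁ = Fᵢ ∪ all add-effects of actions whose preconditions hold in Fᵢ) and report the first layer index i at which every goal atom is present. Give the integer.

2

F0 = init (7 atoms)
F1 = F0 ∪ {above(d,c), above(e,c), above(f,c), marked(d), marked(e), marked(f), ready(d), ready(e), ready(f)}  (16 atoms)
F2 = F1 ∪ {above(d,d), above(e,e), above(f,f), inpos(d), inpos(e), inpos(f)}  (22 atoms)
goal ⊆ F2  ⇒  h_max = 2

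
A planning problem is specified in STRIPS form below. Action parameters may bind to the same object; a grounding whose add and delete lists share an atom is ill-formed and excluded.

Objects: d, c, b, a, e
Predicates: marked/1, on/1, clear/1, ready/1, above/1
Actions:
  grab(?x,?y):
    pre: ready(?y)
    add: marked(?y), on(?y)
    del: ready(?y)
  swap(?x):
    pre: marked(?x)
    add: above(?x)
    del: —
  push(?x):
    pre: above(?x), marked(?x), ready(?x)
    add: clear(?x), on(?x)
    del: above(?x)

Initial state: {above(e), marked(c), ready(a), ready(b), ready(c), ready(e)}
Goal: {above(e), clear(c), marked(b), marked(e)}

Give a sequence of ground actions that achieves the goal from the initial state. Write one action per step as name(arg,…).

1. grab(d,b)  →  {above(e), marked(b), marked(c), on(b), ready(a), ready(c), ready(e)}
2. grab(d,e)  →  {above(e), marked(b), marked(c), marked(e), on(b), on(e), ready(a), ready(c)}
3. swap(c)  →  {above(c), above(e), marked(b), marked(c), marked(e), on(b), on(e), ready(a), ready(c)}
4. push(c)  →  {above(e), clear(c), marked(b), marked(c), marked(e), on(b), on(c), on(e), ready(a), ready(c)}

grab(d,b); grab(d,e); swap(c); push(c)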